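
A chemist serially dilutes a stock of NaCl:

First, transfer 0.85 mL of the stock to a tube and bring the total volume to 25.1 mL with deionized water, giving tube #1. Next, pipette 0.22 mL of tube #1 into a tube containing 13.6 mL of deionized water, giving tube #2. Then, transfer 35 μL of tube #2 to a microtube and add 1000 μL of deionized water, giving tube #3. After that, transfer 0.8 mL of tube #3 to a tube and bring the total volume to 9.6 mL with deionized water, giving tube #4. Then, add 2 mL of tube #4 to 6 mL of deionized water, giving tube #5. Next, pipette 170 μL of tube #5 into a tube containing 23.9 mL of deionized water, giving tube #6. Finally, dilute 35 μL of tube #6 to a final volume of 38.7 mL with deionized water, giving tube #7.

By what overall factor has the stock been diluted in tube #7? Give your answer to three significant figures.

4.12 × 10^11

Step 1: 0.85 mL brought to 25.1 mL → factor 25.1/0.85 = 29.529
Step 2: 0.22 mL + 13.6 mL = 13.82 mL total → factor 13.82/0.22 = 62.818
Step 3: 35 μL + 1000 μL = 1035 μL total → factor 1035/35 = 29.571
Step 4: 0.8 mL brought to 9.6 mL → factor 9.6/0.8 = 12
Step 5: 2 mL + 6 mL = 8 mL total → factor 8/2 = 4
Step 6: 170 μL + 23.9 mL = 24070 μL total → factor 24070/170 = 141.59
Step 7: 35 μL brought to 38.7 mL → factor 38700/35 = 1105.7
Overall dilution factor = 29.529 × 62.818 × 29.571 × 12 × 4 × 141.59 × 1105.7 = 4.1221 × 10^11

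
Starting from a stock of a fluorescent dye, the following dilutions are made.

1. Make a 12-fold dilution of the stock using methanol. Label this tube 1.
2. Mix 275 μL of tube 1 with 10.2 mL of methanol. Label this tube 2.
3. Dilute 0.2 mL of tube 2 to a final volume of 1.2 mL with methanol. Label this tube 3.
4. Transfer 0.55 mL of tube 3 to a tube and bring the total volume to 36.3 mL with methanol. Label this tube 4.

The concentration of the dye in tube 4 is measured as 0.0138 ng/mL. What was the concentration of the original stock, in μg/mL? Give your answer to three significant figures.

2.50 μg/mL

Step 1: 12-fold → factor 12
Step 2: 275 μL + 10.2 mL = 10475 μL total → factor 10475/275 = 38.091
Step 3: 0.2 mL brought to 1.2 mL → factor 1.2/0.2 = 6
Step 4: 0.55 mL brought to 36.3 mL → factor 36.3/0.55 = 66
Overall dilution factor = 12 × 38.091 × 6 × 66 = 1.8101 × 10^5
Stock = 0.0138 ng/mL × 1.8101 × 10^5 = 2498 ng/mL = 2.50 μg/mL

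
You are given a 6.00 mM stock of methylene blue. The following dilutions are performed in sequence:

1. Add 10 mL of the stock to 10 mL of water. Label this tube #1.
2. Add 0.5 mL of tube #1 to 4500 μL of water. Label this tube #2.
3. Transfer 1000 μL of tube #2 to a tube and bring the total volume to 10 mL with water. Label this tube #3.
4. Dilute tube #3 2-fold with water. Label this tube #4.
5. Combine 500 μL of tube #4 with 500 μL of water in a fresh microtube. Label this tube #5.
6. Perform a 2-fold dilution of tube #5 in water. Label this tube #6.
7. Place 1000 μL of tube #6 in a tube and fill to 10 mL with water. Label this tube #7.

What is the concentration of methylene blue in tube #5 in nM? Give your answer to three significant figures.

Step 1: 10 mL + 10 mL = 20 mL total → factor 20/10 = 2
Step 2: 0.5 mL + 4500 μL = 5 mL total → factor 5/0.5 = 10
Step 3: 1000 μL brought to 10 mL → factor 10000/1000 = 10
Step 4: 2-fold → factor 2
Step 5: 500 μL + 500 μL = 1000 μL total → factor 1000/500 = 2
Dilution factor through tube #5 = 2 × 10 × 10 × 2 × 2 = 800
[tube #5] = 6.00 mM / 800 = 0.007500 mM = 7.50 × 10^3 nM

7.50 × 10^3 nM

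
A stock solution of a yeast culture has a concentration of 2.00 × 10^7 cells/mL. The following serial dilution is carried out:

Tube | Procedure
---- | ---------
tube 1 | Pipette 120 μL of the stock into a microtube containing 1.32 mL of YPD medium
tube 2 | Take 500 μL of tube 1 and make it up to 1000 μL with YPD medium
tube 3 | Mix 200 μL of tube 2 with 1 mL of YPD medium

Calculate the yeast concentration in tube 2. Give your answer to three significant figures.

Step 1: 120 μL + 1.32 mL = 1440 μL total → factor 1440/120 = 12
Step 2: 500 μL brought to 1000 μL → factor 1000/500 = 2
Dilution factor through tube 2 = 12 × 2 = 24
[tube 2] = 2.00 × 10^7 cells/mL / 24 = 8.33 × 10^5 cells/mL

8.33 × 10^5 cells/mL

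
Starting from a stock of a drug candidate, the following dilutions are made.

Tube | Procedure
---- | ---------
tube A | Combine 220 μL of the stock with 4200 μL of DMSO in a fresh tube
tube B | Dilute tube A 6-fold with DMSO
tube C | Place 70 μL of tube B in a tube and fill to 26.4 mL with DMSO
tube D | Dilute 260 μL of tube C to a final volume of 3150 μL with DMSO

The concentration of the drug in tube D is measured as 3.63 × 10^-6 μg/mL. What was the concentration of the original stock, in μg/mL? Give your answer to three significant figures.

2.00 μg/mL

Step 1: 220 μL + 4200 μL = 4420 μL total → factor 4420/220 = 20.091
Step 2: 6-fold → factor 6
Step 3: 70 μL brought to 26.4 mL → factor 26400/70 = 377.14
Step 4: 260 μL brought to 3150 μL → factor 3150/260 = 12.115
Overall dilution factor = 20.091 × 6 × 377.14 × 12.115 = 5.508 × 10^5
Stock = 3.63 × 10^-6 μg/mL × 5.508 × 10^5 = 2.00 μg/mL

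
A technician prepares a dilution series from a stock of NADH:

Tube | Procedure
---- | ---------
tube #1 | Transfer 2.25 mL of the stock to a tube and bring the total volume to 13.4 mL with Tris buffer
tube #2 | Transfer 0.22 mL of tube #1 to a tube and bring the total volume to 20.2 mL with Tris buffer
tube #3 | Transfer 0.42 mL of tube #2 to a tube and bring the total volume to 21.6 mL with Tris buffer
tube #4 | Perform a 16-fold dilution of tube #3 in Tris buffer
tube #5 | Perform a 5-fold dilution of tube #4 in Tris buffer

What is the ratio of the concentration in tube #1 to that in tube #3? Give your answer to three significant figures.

4.72 × 10^3

Step 1: 2.25 mL brought to 13.4 mL → factor 13.4/2.25 = 5.9556
Step 2: 0.22 mL brought to 20.2 mL → factor 20.2/0.22 = 91.818
Step 3: 0.42 mL brought to 21.6 mL → factor 21.6/0.42 = 51.429
Dilution factor to tube #1 = 5.9556; to tube #3 = 28123
[tube #1]/[tube #3] = (factor to tube #3)/(factor to tube #1) = 28123/5.9556 = 4.72 × 10^3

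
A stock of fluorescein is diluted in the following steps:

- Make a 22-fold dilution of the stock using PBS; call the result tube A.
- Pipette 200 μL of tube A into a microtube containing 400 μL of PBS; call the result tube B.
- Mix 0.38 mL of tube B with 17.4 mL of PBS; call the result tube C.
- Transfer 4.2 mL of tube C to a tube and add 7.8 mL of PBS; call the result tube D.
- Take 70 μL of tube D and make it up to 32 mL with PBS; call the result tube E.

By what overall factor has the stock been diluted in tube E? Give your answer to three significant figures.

Step 1: 22-fold → factor 22
Step 2: 200 μL + 400 μL = 600 μL total → factor 600/200 = 3
Step 3: 0.38 mL + 17.4 mL = 17.78 mL total → factor 17.78/0.38 = 46.789
Step 4: 4.2 mL + 7.8 mL = 12 mL total → factor 12/4.2 = 2.8571
Step 5: 70 μL brought to 32 mL → factor 32000/70 = 457.14
Overall dilution factor = 22 × 3 × 46.789 × 2.8571 × 457.14 = 4.0334 × 10^6

4.03 × 10^6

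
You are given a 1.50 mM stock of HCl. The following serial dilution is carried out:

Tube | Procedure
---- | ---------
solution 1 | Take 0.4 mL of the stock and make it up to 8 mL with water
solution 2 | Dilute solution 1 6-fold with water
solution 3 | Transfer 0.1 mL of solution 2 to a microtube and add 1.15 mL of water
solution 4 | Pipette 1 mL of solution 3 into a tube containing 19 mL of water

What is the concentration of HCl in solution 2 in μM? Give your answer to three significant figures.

Step 1: 0.4 mL brought to 8 mL → factor 8/0.4 = 20
Step 2: 6-fold → factor 6
Dilution factor through solution 2 = 20 × 6 = 120
[solution 2] = 1.50 mM / 120 = 0.01250 mM = 12.5 μM

12.5 μM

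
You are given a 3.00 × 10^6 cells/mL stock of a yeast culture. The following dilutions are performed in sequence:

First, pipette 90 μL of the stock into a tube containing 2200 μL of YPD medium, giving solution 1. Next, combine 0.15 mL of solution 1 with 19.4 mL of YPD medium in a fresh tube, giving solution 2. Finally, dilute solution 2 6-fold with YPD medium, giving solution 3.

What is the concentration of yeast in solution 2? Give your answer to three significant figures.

905 cells/mL

Step 1: 90 μL + 2200 μL = 2290 μL total → factor 2290/90 = 25.444
Step 2: 0.15 mL + 19.4 mL = 19.55 mL total → factor 19.55/0.15 = 130.33
Dilution factor through solution 2 = 25.444 × 130.33 = 3316.3
[solution 2] = 3.00 × 10^6 cells/mL / 3316.3 = 905 cells/mL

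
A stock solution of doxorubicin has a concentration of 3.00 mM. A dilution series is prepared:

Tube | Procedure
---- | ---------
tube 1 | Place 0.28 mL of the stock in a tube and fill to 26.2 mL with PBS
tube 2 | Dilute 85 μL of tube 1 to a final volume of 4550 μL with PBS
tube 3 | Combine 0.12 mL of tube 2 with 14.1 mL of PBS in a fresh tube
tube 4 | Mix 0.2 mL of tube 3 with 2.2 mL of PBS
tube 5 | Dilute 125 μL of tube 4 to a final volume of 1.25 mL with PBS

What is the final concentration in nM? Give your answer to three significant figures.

Step 1: 0.28 mL brought to 26.2 mL → factor 26.2/0.28 = 93.571
Step 2: 85 μL brought to 4550 μL → factor 4550/85 = 53.529
Step 3: 0.12 mL + 14.1 mL = 14.22 mL total → factor 14.22/0.12 = 118.5
Step 4: 0.2 mL + 2.2 mL = 2.4 mL total → factor 2.4/0.2 = 12
Step 5: 125 μL brought to 1.25 mL → factor 1250/125 = 10
Overall dilution factor = 93.571 × 53.529 × 118.5 × 12 × 10 = 7.1225 × 10^7
Final = 3.00 mM / 7.1225 × 10^7 = 4.212 × 10^-8 mM = 0.0421 nM

0.0421 nM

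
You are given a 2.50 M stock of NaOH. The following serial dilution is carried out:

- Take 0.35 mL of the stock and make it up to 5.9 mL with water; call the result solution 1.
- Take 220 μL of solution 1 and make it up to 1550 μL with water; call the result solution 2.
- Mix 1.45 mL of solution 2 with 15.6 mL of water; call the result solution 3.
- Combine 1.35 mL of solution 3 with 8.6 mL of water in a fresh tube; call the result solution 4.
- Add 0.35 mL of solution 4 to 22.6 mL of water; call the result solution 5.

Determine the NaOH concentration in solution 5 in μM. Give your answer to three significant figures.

Step 1: 0.35 mL brought to 5.9 mL → factor 5.9/0.35 = 16.857
Step 2: 220 μL brought to 1550 μL → factor 1550/220 = 7.0455
Step 3: 1.45 mL + 15.6 mL = 17.05 mL total → factor 17.05/1.45 = 11.759
Step 4: 1.35 mL + 8.6 mL = 9.95 mL total → factor 9.95/1.35 = 7.3704
Step 5: 0.35 mL + 22.6 mL = 22.95 mL total → factor 22.95/0.35 = 65.571
Overall dilution factor = 16.857 × 7.0455 × 11.759 × 7.3704 × 65.571 = 6.7492 × 10^5
Final = 2.50 M / 6.7492 × 10^5 = 3.704 × 10^-6 M = 3.70 μM

3.70 μM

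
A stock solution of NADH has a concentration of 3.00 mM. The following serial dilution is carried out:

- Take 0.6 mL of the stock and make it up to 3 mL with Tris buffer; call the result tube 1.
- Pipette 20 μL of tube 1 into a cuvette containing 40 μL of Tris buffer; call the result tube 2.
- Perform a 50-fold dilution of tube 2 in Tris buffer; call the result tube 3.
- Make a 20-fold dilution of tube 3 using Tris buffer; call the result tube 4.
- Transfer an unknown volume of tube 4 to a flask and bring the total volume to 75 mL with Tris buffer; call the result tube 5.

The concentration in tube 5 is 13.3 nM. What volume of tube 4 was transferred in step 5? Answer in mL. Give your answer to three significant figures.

Step 1: 0.6 mL brought to 3 mL → factor 3/0.6 = 5
Step 2: 20 μL + 40 μL = 60 μL total → factor 60/20 = 3
Step 3: 50-fold → factor 50
Step 4: 20-fold → factor 20
Step 5: v brought to 75 mL → factor = 75 mL/v
Product of known-step factors = 15000
Overall factor = 3.00 mM / (13.3 nM) = 2.2556 × 10^5
Step-5 factor = 2.2556 × 10^5 / 15000 = 15.038
v = 75 mL / 15.038 = 4.99 mL

4.99 mL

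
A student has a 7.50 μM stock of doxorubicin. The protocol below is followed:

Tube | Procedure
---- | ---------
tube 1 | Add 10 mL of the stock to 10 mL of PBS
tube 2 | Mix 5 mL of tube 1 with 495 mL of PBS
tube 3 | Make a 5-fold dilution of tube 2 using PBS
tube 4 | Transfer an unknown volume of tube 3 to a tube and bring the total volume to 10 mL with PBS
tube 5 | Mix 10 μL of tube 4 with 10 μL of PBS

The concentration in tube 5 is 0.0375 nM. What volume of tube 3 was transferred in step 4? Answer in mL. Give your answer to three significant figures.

0.100 mL

Step 1: 10 mL + 10 mL = 20 mL total → factor 20/10 = 2
Step 2: 5 mL + 495 mL = 500 mL total → factor 500/5 = 100
Step 3: 5-fold → factor 5
Step 4: v brought to 10 mL → factor = 10 mL/v
Step 5: 10 μL + 10 μL = 20 μL total → factor 20/10 = 2
Product of known-step factors = 2000
Overall factor = 7.50 μM / (0.0375 nM) = 2 × 10^5
Step-4 factor = 2 × 10^5 / 2000 = 100
v = 10 mL / 100 = 0.100 mL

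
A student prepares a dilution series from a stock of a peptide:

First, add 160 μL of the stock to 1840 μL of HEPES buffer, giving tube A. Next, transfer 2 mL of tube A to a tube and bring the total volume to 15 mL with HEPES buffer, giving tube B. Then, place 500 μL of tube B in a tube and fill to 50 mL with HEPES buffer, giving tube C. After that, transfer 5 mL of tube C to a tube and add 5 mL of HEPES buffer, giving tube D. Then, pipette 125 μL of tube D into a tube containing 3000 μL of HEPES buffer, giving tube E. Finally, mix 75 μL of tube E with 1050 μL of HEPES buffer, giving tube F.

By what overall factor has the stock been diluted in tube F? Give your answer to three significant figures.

7.03 × 10^6

Step 1: 160 μL + 1840 μL = 2000 μL total → factor 2000/160 = 12.5
Step 2: 2 mL brought to 15 mL → factor 15/2 = 7.5
Step 3: 500 μL brought to 50 mL → factor 50000/500 = 100
Step 4: 5 mL + 5 mL = 10 mL total → factor 10/5 = 2
Step 5: 125 μL + 3000 μL = 3125 μL total → factor 3125/125 = 25
Step 6: 75 μL + 1050 μL = 1125 μL total → factor 1125/75 = 15
Overall dilution factor = 12.5 × 7.5 × 100 × 2 × 25 × 15 = 7.0312 × 10^6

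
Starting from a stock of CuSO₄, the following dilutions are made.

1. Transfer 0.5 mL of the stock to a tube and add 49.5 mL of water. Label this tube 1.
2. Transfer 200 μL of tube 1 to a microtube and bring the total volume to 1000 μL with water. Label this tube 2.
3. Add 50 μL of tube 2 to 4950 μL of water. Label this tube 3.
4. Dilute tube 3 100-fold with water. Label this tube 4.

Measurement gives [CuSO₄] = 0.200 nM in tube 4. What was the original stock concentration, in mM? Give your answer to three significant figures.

1.00 mM

Step 1: 0.5 mL + 49.5 mL = 50 mL total → factor 50/0.5 = 100
Step 2: 200 μL brought to 1000 μL → factor 1000/200 = 5
Step 3: 50 μL + 4950 μL = 5000 μL total → factor 5000/50 = 100
Step 4: 100-fold → factor 100
Overall dilution factor = 100 × 5 × 100 × 100 = 5 × 10^6
Stock = 0.200 nM × 5 × 10^6 = 1.000 × 10^6 nM = 1.00 mM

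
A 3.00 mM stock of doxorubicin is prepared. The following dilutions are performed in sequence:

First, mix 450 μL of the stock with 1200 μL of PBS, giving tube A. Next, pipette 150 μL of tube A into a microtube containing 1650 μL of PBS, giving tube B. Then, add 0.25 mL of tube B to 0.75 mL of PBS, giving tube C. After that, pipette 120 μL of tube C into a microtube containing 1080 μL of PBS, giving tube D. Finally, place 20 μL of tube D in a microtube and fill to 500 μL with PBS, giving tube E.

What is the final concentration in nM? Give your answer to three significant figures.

Step 1: 450 μL + 1200 μL = 1650 μL total → factor 1650/450 = 3.6667
Step 2: 150 μL + 1650 μL = 1800 μL total → factor 1800/150 = 12
Step 3: 0.25 mL + 0.75 mL = 1 mL total → factor 1/0.25 = 4
Step 4: 120 μL + 1080 μL = 1200 μL total → factor 1200/120 = 10
Step 5: 20 μL brought to 500 μL → factor 500/20 = 25
Overall dilution factor = 3.6667 × 12 × 4 × 10 × 25 = 44000
Final = 3.00 mM / 44000 = 6.818 × 10^-5 mM = 68.2 nM

68.2 nM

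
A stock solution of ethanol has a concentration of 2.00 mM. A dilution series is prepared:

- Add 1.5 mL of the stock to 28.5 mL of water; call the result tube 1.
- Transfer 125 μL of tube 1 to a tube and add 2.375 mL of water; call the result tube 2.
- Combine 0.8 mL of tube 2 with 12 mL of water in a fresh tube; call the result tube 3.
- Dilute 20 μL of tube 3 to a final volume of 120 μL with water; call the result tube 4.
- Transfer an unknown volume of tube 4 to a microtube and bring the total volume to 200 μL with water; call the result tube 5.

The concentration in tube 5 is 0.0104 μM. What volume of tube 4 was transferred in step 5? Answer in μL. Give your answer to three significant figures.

Step 1: 1.5 mL + 28.5 mL = 30 mL total → factor 30/1.5 = 20
Step 2: 125 μL + 2.375 mL = 2500 μL total → factor 2500/125 = 20
Step 3: 0.8 mL + 12 mL = 12.8 mL total → factor 12.8/0.8 = 16
Step 4: 20 μL brought to 120 μL → factor 120/20 = 6
Step 5: v brought to 200 μL → factor = 200 μL/v
Product of known-step factors = 38400
Overall factor = 2.00 mM / (0.0104 μM) = 1.9231 × 10^5
Step-5 factor = 1.9231 × 10^5 / 38400 = 5.008
v = 200 μL / 5.008 = 39.9 μL

39.9 μL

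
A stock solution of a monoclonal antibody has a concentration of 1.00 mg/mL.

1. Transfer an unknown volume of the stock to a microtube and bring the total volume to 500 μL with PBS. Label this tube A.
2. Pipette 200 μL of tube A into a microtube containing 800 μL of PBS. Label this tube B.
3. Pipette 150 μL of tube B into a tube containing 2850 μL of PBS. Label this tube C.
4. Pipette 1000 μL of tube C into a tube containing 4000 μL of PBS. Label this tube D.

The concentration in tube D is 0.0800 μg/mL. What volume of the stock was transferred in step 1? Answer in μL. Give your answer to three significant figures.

20.0 μL

Step 1: v brought to 500 μL → factor = 500 μL/v
Step 2: 200 μL + 800 μL = 1000 μL total → factor 1000/200 = 5
Step 3: 150 μL + 2850 μL = 3000 μL total → factor 3000/150 = 20
Step 4: 1000 μL + 4000 μL = 5000 μL total → factor 5000/1000 = 5
Product of known-step factors = 500
Overall factor = 1.00 mg/mL / (0.0800 μg/mL) = 12500
Step-1 factor = 12500 / 500 = 25
v = 500 μL / 25 = 20.0 μL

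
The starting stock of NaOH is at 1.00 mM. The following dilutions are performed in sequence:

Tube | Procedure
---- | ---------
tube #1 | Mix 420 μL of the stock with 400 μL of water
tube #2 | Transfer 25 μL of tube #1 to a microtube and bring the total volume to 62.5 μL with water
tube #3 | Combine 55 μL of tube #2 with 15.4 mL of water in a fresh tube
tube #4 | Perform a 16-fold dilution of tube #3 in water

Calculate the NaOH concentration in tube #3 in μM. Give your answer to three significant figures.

0.729 μM

Step 1: 420 μL + 400 μL = 820 μL total → factor 820/420 = 1.9524
Step 2: 25 μL brought to 62.5 μL → factor 62.5/25 = 2.5
Step 3: 55 μL + 15.4 mL = 15455 μL total → factor 15455/55 = 281
Dilution factor through tube #3 = 1.9524 × 2.5 × 281 = 1371.5
[tube #3] = 1.00 mM / 1371.5 = 0.0007291 mM = 0.729 μM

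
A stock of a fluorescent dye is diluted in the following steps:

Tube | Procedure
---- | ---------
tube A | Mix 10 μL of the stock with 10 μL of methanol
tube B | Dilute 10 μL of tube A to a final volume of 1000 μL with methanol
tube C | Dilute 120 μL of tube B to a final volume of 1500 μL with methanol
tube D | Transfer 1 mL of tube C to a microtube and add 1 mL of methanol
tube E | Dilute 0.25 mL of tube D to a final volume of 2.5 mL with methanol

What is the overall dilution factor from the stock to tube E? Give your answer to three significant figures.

Step 1: 10 μL + 10 μL = 20 μL total → factor 20/10 = 2
Step 2: 10 μL brought to 1000 μL → factor 1000/10 = 100
Step 3: 120 μL brought to 1500 μL → factor 1500/120 = 12.5
Step 4: 1 mL + 1 mL = 2 mL total → factor 2/1 = 2
Step 5: 0.25 mL brought to 2.5 mL → factor 2.5/0.25 = 10
Overall dilution factor = 2 × 100 × 12.5 × 2 × 10 = 50000

5.00 × 10^4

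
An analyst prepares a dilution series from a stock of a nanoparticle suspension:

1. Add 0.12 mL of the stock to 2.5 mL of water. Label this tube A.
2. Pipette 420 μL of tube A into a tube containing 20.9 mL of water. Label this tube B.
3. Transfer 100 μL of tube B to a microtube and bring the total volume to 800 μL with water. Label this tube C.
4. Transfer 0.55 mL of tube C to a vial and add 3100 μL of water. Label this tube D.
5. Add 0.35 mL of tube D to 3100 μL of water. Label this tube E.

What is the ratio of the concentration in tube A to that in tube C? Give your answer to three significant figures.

406

Step 1: 0.12 mL + 2.5 mL = 2.62 mL total → factor 2.62/0.12 = 21.833
Step 2: 420 μL + 20.9 mL = 21320 μL total → factor 21320/420 = 50.762
Step 3: 100 μL brought to 800 μL → factor 800/100 = 8
Dilution factor to tube A = 21.833; to tube C = 8866.4
[tube A]/[tube C] = (factor to tube C)/(factor to tube A) = 8866.4/21.833 = 406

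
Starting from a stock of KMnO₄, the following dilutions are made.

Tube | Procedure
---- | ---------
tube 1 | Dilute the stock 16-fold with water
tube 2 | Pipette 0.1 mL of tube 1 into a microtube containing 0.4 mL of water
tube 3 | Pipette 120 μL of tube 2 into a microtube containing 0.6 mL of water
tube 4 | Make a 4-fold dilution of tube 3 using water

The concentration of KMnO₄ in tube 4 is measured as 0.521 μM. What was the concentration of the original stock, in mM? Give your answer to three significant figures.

1.00 mM

Step 1: 16-fold → factor 16
Step 2: 0.1 mL + 0.4 mL = 0.5 mL total → factor 0.5/0.1 = 5
Step 3: 120 μL + 0.6 mL = 720 μL total → factor 720/120 = 6
Step 4: 4-fold → factor 4
Overall dilution factor = 16 × 5 × 6 × 4 = 1920
Stock = 0.521 μM × 1920 = 1000 μM = 1.00 mM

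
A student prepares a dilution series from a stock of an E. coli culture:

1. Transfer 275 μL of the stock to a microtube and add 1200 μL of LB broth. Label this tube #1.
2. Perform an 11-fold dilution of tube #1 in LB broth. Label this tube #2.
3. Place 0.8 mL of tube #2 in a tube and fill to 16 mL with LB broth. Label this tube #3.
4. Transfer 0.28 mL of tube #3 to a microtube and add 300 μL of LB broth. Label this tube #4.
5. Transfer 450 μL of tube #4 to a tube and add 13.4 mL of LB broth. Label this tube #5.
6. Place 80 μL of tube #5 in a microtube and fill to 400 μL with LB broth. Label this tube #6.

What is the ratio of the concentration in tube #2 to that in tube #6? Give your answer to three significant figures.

6.38 × 10^3

Step 1: 275 μL + 1200 μL = 1475 μL total → factor 1475/275 = 5.3636
Step 2: 11-fold → factor 11
Step 3: 0.8 mL brought to 16 mL → factor 16/0.8 = 20
Step 4: 0.28 mL + 300 μL = 0.58 mL total → factor 0.58/0.28 = 2.0714
Step 5: 450 μL + 13.4 mL = 13850 μL total → factor 13850/450 = 30.778
Step 6: 80 μL brought to 400 μL → factor 400/80 = 5
Dilution factor to tube #2 = 59; to tube #6 = 3.7615 × 10^5
[tube #2]/[tube #6] = (factor to tube #6)/(factor to tube #2) = 3.7615 × 10^5/59 = 6.38 × 10^3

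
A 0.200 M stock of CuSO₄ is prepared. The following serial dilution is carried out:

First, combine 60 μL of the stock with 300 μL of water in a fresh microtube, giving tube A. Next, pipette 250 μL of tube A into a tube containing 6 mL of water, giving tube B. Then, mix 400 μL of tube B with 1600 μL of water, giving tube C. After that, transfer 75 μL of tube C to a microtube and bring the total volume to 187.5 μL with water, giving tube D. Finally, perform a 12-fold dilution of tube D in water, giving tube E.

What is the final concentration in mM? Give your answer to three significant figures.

Step 1: 60 μL + 300 μL = 360 μL total → factor 360/60 = 6
Step 2: 250 μL + 6 mL = 6250 μL total → factor 6250/250 = 25
Step 3: 400 μL + 1600 μL = 2000 μL total → factor 2000/400 = 5
Step 4: 75 μL brought to 187.5 μL → factor 187.5/75 = 2.5
Step 5: 12-fold → factor 12
Overall dilution factor = 6 × 25 × 5 × 2.5 × 12 = 22500
Final = 0.200 M / 22500 = 8.889 × 10^-6 M = 0.00889 mM

0.00889 mM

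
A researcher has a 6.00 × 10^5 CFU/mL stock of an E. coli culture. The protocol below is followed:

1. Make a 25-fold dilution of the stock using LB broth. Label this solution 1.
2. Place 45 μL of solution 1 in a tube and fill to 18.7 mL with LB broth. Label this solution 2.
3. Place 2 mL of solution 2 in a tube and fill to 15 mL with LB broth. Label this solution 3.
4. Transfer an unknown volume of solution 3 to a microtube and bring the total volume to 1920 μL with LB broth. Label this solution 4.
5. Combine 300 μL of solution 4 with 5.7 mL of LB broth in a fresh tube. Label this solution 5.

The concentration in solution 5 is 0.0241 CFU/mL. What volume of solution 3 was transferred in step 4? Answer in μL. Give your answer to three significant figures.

Step 1: 25-fold → factor 25
Step 2: 45 μL brought to 18.7 mL → factor 18700/45 = 415.56
Step 3: 2 mL brought to 15 mL → factor 15/2 = 7.5
Step 4: v brought to 1920 μL → factor = 1920 μL/v
Step 5: 300 μL + 5.7 mL = 6000 μL total → factor 6000/300 = 20
Product of known-step factors = 1.5583 × 10^6
Overall factor = 6.00 × 10^5 CFU/mL / (0.0241 CFU/mL) = 2.4896 × 10^7
Step-4 factor = 2.4896 × 10^7 / 1.5583 × 10^6 = 15.976
v = 1920 μL / 15.976 = 120 μL

120 μL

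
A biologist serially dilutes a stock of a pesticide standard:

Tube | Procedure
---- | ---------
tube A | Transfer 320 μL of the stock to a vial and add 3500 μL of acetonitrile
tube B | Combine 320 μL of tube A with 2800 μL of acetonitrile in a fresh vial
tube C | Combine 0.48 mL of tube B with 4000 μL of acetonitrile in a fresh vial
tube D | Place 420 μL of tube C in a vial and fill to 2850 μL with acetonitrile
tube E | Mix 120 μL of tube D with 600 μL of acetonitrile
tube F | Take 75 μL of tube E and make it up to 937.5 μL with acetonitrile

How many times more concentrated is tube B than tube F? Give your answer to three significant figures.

Step 1: 320 μL + 3500 μL = 3820 μL total → factor 3820/320 = 11.938
Step 2: 320 μL + 2800 μL = 3120 μL total → factor 3120/320 = 9.75
Step 3: 0.48 mL + 4000 μL = 4.48 mL total → factor 4.48/0.48 = 9.3333
Step 4: 420 μL brought to 2850 μL → factor 2850/420 = 6.7857
Step 5: 120 μL + 600 μL = 720 μL total → factor 720/120 = 6
Step 6: 75 μL brought to 937.5 μL → factor 937.5/75 = 12.5
Dilution factor to tube B = 116.39; to tube F = 5.5286 × 10^5
[tube B]/[tube F] = (factor to tube F)/(factor to tube B) = 5.5286 × 10^5/116.39 = 4.75 × 10^3

4.75 × 10^3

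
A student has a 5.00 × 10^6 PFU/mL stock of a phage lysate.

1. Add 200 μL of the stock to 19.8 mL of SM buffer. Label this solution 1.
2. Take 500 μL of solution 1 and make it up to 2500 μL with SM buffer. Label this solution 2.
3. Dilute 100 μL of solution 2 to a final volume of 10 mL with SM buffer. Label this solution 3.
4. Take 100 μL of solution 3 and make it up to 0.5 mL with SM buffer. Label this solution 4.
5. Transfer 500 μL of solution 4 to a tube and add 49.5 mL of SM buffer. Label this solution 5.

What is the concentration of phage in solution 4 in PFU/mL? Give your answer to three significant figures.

Step 1: 200 μL + 19.8 mL = 20000 μL total → factor 20000/200 = 100
Step 2: 500 μL brought to 2500 μL → factor 2500/500 = 5
Step 3: 100 μL brought to 10 mL → factor 10000/100 = 100
Step 4: 100 μL brought to 0.5 mL → factor 500/100 = 5
Dilution factor through solution 4 = 100 × 5 × 100 × 5 = 2.5 × 10^5
[solution 4] = 5.00 × 10^6 PFU/mL / 2.5 × 10^5 = 20.0 PFU/mL

20.0 PFU/mL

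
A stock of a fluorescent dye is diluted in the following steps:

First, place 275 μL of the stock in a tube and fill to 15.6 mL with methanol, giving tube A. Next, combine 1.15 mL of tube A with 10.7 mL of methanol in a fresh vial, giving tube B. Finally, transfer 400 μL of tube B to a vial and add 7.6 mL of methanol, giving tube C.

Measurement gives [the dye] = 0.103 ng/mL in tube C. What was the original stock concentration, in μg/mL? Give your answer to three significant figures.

1.20 μg/mL

Step 1: 275 μL brought to 15.6 mL → factor 15600/275 = 56.727
Step 2: 1.15 mL + 10.7 mL = 11.85 mL total → factor 11.85/1.15 = 10.304
Step 3: 400 μL + 7.6 mL = 8000 μL total → factor 8000/400 = 20
Overall dilution factor = 56.727 × 10.304 × 20 = 11691
Stock = 0.103 ng/mL × 11691 = 1204 ng/mL = 1.20 μg/mL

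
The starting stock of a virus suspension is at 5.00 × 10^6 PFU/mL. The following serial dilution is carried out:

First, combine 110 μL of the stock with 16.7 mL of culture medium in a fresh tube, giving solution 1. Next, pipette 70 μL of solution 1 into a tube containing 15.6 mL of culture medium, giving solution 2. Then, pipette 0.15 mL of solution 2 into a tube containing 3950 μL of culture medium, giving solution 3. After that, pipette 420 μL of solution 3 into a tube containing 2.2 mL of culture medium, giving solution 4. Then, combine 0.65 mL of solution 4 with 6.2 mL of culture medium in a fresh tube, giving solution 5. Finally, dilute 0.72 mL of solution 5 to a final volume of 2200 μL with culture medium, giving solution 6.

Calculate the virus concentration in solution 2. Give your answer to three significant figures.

146 PFU/mL

Step 1: 110 μL + 16.7 mL = 16810 μL total → factor 16810/110 = 152.82
Step 2: 70 μL + 15.6 mL = 15670 μL total → factor 15670/70 = 223.86
Dilution factor through solution 2 = 152.82 × 223.86 = 34209
[solution 2] = 5.00 × 10^6 PFU/mL / 34209 = 146 PFU/mL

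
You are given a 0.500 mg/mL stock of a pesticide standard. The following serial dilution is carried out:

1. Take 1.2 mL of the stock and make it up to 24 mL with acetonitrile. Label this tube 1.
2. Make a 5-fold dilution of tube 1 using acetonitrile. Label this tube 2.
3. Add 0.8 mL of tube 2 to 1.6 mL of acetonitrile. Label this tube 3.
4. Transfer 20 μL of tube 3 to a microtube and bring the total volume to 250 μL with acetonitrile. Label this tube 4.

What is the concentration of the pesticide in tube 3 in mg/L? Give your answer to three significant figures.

Step 1: 1.2 mL brought to 24 mL → factor 24/1.2 = 20
Step 2: 5-fold → factor 5
Step 3: 0.8 mL + 1.6 mL = 2.4 mL total → factor 2.4/0.8 = 3
Dilution factor through tube 3 = 20 × 5 × 3 = 300
[tube 3] = 0.500 mg/mL / 300 = 0.001667 mg/mL = 1.67 mg/L

1.67 mg/L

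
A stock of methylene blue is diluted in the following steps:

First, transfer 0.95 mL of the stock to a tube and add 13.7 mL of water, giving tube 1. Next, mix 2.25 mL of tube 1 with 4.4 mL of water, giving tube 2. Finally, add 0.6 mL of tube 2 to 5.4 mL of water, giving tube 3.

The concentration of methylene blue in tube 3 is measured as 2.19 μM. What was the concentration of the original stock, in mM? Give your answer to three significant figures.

Step 1: 0.95 mL + 13.7 mL = 14.65 mL total → factor 14.65/0.95 = 15.421
Step 2: 2.25 mL + 4.4 mL = 6.65 mL total → factor 6.65/2.25 = 2.9556
Step 3: 0.6 mL + 5.4 mL = 6 mL total → factor 6/0.6 = 10
Overall dilution factor = 15.421 × 2.9556 × 10 = 455.78
Stock = 2.19 μM × 455.78 = 998.2 μM = 0.998 mM

0.998 mM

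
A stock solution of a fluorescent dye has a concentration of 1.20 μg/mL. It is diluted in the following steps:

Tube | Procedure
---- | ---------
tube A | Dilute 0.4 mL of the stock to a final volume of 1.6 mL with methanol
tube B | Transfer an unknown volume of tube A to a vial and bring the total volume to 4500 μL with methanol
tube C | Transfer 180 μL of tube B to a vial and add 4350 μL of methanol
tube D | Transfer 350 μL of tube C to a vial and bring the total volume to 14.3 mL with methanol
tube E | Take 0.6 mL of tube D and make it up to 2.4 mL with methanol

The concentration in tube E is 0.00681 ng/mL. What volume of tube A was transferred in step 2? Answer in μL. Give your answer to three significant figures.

Step 1: 0.4 mL brought to 1.6 mL → factor 1.6/0.4 = 4
Step 2: v brought to 4500 μL → factor = 4500 μL/v
Step 3: 180 μL + 4350 μL = 4530 μL total → factor 4530/180 = 25.167
Step 4: 350 μL brought to 14.3 mL → factor 14300/350 = 40.857
Step 5: 0.6 mL brought to 2.4 mL → factor 2.4/0.6 = 4
Product of known-step factors = 16452
Overall factor = 1.20 μg/mL / (0.00681 ng/mL) = 1.7621 × 10^5
Step-2 factor = 1.7621 × 10^5 / 16452 = 10.711
v = 4500 μL / 10.711 = 420 μL

420 μL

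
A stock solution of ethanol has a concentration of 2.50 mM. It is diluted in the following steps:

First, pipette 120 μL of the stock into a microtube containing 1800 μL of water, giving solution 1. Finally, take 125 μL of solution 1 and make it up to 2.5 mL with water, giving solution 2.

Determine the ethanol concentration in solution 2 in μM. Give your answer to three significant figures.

7.81 μM

Step 1: 120 μL + 1800 μL = 1920 μL total → factor 1920/120 = 16
Step 2: 125 μL brought to 2.5 mL → factor 2500/125 = 20
Overall dilution factor = 16 × 20 = 320
Final = 2.50 mM / 320 = 0.007812 mM = 7.81 μM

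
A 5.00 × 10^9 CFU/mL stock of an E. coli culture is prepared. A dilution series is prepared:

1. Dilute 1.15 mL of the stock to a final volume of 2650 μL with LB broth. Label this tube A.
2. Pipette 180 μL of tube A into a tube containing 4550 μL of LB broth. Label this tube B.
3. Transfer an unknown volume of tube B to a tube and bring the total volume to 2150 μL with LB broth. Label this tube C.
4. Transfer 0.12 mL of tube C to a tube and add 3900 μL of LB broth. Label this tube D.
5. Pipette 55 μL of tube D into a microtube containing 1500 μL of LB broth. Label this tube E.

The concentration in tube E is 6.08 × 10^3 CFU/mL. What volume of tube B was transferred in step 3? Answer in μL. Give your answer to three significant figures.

Step 1: 1.15 mL brought to 2650 μL → factor 2.65/1.15 = 2.3043
Step 2: 180 μL + 4550 μL = 4730 μL total → factor 4730/180 = 26.278
Step 3: v brought to 2150 μL → factor = 2150 μL/v
Step 4: 0.12 mL + 3900 μL = 4.02 mL total → factor 4.02/0.12 = 33.5
Step 5: 55 μL + 1500 μL = 1555 μL total → factor 1555/55 = 28.273
Product of known-step factors = 57352
Overall factor = 5.00 × 10^9 CFU/mL / (6.08 × 10^3 CFU/mL) = 8.2237 × 10^5
Step-3 factor = 8.2237 × 10^5 / 57352 = 14.339
v = 2150 μL / 14.339 = 150 μL

150 μL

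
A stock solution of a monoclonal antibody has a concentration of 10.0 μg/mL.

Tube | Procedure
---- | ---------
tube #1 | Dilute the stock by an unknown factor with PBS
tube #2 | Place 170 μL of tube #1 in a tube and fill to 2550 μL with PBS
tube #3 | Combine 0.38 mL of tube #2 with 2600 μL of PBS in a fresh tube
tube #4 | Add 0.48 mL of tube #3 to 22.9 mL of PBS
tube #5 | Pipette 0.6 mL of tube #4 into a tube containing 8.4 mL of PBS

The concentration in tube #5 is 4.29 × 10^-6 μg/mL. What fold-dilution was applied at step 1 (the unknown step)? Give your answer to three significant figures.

27.1-fold

Step 1: unknown factor x
Step 2: 170 μL brought to 2550 μL → factor 2550/170 = 15
Step 3: 0.38 mL + 2600 μL = 2.98 mL total → factor 2.98/0.38 = 7.8421
Step 4: 0.48 mL + 22.9 mL = 23.38 mL total → factor 23.38/0.48 = 48.708
Step 5: 0.6 mL + 8.4 mL = 9 mL total → factor 9/0.6 = 15
Product of known-step factors = 85945
Overall factor = 10.0 μg/mL / (4.29 × 10^-6 μg/mL) = 2.331 × 10^6
x = 2.331 × 10^6 / 85945 = 27.1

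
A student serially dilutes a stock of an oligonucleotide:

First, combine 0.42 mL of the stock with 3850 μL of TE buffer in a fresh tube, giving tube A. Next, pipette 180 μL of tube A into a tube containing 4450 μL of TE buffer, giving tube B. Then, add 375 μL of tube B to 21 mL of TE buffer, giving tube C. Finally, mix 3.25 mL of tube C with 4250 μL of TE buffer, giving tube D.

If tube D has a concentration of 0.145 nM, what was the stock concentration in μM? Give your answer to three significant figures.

Step 1: 0.42 mL + 3850 μL = 4.27 mL total → factor 4.27/0.42 = 10.167
Step 2: 180 μL + 4450 μL = 4630 μL total → factor 4630/180 = 25.722
Step 3: 375 μL + 21 mL = 21375 μL total → factor 21375/375 = 57
Step 4: 3.25 mL + 4250 μL = 7.5 mL total → factor 7.5/3.25 = 2.3077
Overall dilution factor = 10.167 × 25.722 × 57 × 2.3077 = 34399
Stock = 0.145 nM × 34399 = 4988 nM = 4.99 μM

4.99 μM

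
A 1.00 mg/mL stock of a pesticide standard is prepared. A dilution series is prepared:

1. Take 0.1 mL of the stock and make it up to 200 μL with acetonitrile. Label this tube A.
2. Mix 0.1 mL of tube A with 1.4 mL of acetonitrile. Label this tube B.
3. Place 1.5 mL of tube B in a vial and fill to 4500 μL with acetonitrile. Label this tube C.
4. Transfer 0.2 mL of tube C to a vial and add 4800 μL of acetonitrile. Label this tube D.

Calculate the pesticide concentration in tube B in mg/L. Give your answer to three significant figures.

Step 1: 0.1 mL brought to 200 μL → factor 0.2/0.1 = 2
Step 2: 0.1 mL + 1.4 mL = 1.5 mL total → factor 1.5/0.1 = 15
Dilution factor through tube B = 2 × 15 = 30
[tube B] = 1.00 mg/mL / 30 = 0.03333 mg/mL = 33.3 mg/L

33.3 mg/L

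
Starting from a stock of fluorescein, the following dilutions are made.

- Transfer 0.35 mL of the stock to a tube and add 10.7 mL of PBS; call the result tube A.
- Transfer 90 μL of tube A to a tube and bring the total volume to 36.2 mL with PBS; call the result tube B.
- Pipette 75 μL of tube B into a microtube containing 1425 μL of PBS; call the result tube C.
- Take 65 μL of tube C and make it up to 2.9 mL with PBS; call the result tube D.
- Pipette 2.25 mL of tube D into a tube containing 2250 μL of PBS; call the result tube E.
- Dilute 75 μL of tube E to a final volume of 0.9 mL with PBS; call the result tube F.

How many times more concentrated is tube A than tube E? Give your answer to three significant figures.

Step 1: 0.35 mL + 10.7 mL = 11.05 mL total → factor 11.05/0.35 = 31.571
Step 2: 90 μL brought to 36.2 mL → factor 36200/90 = 402.22
Step 3: 75 μL + 1425 μL = 1500 μL total → factor 1500/75 = 20
Step 4: 65 μL brought to 2.9 mL → factor 2900/65 = 44.615
Step 5: 2.25 mL + 2250 μL = 4.5 mL total → factor 4.5/2.25 = 2
Dilution factor to tube A = 31.571; to tube E = 2.2662 × 10^7
[tube A]/[tube E] = (factor to tube E)/(factor to tube A) = 2.2662 × 10^7/31.571 = 7.18 × 10^5

7.18 × 10^5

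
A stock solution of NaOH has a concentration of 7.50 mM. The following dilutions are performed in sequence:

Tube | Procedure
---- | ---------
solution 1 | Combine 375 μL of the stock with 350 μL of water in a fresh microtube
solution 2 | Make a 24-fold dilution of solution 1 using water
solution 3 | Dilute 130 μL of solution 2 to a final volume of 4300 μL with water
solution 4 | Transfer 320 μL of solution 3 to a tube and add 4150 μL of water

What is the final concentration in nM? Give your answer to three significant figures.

350 nM

Step 1: 375 μL + 350 μL = 725 μL total → factor 725/375 = 1.9333
Step 2: 24-fold → factor 24
Step 3: 130 μL brought to 4300 μL → factor 4300/130 = 33.077
Step 4: 320 μL + 4150 μL = 4470 μL total → factor 4470/320 = 13.969
Overall dilution factor = 1.9333 × 24 × 33.077 × 13.969 = 21439
Final = 7.50 mM / 21439 = 0.0003498 mM = 350 nM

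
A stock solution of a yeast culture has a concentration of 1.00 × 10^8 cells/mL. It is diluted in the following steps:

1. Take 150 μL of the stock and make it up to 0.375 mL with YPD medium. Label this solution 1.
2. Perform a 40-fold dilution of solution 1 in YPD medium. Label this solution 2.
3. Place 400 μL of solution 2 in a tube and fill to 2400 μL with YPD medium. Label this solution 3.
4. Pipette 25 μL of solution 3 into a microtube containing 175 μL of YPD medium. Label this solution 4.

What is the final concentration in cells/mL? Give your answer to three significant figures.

Step 1: 150 μL brought to 0.375 mL → factor 375/150 = 2.5
Step 2: 40-fold → factor 40
Step 3: 400 μL brought to 2400 μL → factor 2400/400 = 6
Step 4: 25 μL + 175 μL = 200 μL total → factor 200/25 = 8
Overall dilution factor = 2.5 × 40 × 6 × 8 = 4800
Final = 1.00 × 10^8 cells/mL / 4800 = 2.08 × 10^4 cells/mL

2.08 × 10^4 cells/mL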